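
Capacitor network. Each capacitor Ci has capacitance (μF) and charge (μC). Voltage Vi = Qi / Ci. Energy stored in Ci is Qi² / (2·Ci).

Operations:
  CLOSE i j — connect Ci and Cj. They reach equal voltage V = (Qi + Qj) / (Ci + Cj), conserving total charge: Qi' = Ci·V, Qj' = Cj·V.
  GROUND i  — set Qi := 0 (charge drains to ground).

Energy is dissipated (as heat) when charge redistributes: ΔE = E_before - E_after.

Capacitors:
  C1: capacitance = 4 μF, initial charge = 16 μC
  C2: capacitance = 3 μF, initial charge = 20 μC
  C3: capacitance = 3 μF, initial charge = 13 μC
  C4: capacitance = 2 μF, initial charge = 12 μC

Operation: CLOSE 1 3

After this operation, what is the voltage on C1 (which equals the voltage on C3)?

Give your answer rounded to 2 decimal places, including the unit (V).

Answer: 4.14 V

Derivation:
Initial: C1(4μF, Q=16μC, V=4.00V), C2(3μF, Q=20μC, V=6.67V), C3(3μF, Q=13μC, V=4.33V), C4(2μF, Q=12μC, V=6.00V)
Op 1: CLOSE 1-3: Q_total=29.00, C_total=7.00, V=4.14; Q1=16.57, Q3=12.43; dissipated=0.095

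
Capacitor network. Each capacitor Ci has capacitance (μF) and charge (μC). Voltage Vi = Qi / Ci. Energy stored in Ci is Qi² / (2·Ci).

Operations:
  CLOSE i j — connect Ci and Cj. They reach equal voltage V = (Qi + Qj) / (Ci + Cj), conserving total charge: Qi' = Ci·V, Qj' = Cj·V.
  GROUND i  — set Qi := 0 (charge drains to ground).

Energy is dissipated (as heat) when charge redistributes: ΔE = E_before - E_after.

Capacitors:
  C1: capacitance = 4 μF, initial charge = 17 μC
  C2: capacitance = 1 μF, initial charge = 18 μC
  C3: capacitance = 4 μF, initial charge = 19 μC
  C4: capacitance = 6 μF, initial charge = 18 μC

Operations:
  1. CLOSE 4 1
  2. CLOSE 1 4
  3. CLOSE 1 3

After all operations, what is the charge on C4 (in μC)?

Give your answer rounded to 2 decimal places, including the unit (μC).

Answer: 21.00 μC

Derivation:
Initial: C1(4μF, Q=17μC, V=4.25V), C2(1μF, Q=18μC, V=18.00V), C3(4μF, Q=19μC, V=4.75V), C4(6μF, Q=18μC, V=3.00V)
Op 1: CLOSE 4-1: Q_total=35.00, C_total=10.00, V=3.50; Q4=21.00, Q1=14.00; dissipated=1.875
Op 2: CLOSE 1-4: Q_total=35.00, C_total=10.00, V=3.50; Q1=14.00, Q4=21.00; dissipated=0.000
Op 3: CLOSE 1-3: Q_total=33.00, C_total=8.00, V=4.12; Q1=16.50, Q3=16.50; dissipated=1.562
Final charges: Q1=16.50, Q2=18.00, Q3=16.50, Q4=21.00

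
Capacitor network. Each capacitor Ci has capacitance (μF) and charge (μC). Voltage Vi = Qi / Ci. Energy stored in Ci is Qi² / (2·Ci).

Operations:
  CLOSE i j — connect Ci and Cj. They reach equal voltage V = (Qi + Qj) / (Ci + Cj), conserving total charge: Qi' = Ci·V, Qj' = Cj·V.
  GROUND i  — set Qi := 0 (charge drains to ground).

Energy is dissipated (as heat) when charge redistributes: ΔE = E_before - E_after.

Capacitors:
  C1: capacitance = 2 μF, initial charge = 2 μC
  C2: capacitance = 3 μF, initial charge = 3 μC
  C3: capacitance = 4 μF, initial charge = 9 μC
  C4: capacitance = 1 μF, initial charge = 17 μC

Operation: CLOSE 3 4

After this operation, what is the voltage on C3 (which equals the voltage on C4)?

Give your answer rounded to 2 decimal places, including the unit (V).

Initial: C1(2μF, Q=2μC, V=1.00V), C2(3μF, Q=3μC, V=1.00V), C3(4μF, Q=9μC, V=2.25V), C4(1μF, Q=17μC, V=17.00V)
Op 1: CLOSE 3-4: Q_total=26.00, C_total=5.00, V=5.20; Q3=20.80, Q4=5.20; dissipated=87.025

Answer: 5.20 V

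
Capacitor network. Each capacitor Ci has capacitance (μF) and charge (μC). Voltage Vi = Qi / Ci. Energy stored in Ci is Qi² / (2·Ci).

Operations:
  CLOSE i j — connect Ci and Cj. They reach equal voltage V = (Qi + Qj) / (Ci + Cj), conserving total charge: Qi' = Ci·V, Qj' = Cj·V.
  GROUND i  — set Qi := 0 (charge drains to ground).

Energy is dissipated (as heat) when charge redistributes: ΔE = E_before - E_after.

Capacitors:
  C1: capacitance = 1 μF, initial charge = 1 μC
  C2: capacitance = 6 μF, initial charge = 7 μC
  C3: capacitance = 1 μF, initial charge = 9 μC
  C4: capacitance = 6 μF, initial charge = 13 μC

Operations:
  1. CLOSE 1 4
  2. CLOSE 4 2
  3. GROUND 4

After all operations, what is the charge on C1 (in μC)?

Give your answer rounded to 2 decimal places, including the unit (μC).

Initial: C1(1μF, Q=1μC, V=1.00V), C2(6μF, Q=7μC, V=1.17V), C3(1μF, Q=9μC, V=9.00V), C4(6μF, Q=13μC, V=2.17V)
Op 1: CLOSE 1-4: Q_total=14.00, C_total=7.00, V=2.00; Q1=2.00, Q4=12.00; dissipated=0.583
Op 2: CLOSE 4-2: Q_total=19.00, C_total=12.00, V=1.58; Q4=9.50, Q2=9.50; dissipated=1.042
Op 3: GROUND 4: Q4=0; energy lost=7.521
Final charges: Q1=2.00, Q2=9.50, Q3=9.00, Q4=0.00

Answer: 2.00 μC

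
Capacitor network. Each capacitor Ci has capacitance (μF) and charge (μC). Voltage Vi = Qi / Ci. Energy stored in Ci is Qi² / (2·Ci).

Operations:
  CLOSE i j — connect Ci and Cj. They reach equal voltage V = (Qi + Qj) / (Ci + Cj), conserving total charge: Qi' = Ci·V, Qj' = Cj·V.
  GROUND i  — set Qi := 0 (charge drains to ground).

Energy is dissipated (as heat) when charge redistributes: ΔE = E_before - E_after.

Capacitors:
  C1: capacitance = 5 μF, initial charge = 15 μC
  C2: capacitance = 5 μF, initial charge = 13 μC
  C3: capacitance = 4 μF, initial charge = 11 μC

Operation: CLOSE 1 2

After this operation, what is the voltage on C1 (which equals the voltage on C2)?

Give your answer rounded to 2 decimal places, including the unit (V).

Answer: 2.80 V

Derivation:
Initial: C1(5μF, Q=15μC, V=3.00V), C2(5μF, Q=13μC, V=2.60V), C3(4μF, Q=11μC, V=2.75V)
Op 1: CLOSE 1-2: Q_total=28.00, C_total=10.00, V=2.80; Q1=14.00, Q2=14.00; dissipated=0.200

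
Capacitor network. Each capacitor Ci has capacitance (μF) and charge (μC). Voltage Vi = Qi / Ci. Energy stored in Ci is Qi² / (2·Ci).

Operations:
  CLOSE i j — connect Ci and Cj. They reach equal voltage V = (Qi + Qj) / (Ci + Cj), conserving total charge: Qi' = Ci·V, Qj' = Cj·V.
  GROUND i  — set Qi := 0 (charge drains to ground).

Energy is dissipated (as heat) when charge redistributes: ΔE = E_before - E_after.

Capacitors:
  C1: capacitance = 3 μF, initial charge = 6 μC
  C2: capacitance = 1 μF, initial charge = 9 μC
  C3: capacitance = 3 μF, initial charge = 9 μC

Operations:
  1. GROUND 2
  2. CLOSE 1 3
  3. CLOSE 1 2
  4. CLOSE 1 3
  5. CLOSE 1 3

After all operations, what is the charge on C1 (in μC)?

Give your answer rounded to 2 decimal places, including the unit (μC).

Initial: C1(3μF, Q=6μC, V=2.00V), C2(1μF, Q=9μC, V=9.00V), C3(3μF, Q=9μC, V=3.00V)
Op 1: GROUND 2: Q2=0; energy lost=40.500
Op 2: CLOSE 1-3: Q_total=15.00, C_total=6.00, V=2.50; Q1=7.50, Q3=7.50; dissipated=0.750
Op 3: CLOSE 1-2: Q_total=7.50, C_total=4.00, V=1.88; Q1=5.62, Q2=1.88; dissipated=2.344
Op 4: CLOSE 1-3: Q_total=13.12, C_total=6.00, V=2.19; Q1=6.56, Q3=6.56; dissipated=0.293
Op 5: CLOSE 1-3: Q_total=13.12, C_total=6.00, V=2.19; Q1=6.56, Q3=6.56; dissipated=0.000
Final charges: Q1=6.56, Q2=1.88, Q3=6.56

Answer: 6.56 μC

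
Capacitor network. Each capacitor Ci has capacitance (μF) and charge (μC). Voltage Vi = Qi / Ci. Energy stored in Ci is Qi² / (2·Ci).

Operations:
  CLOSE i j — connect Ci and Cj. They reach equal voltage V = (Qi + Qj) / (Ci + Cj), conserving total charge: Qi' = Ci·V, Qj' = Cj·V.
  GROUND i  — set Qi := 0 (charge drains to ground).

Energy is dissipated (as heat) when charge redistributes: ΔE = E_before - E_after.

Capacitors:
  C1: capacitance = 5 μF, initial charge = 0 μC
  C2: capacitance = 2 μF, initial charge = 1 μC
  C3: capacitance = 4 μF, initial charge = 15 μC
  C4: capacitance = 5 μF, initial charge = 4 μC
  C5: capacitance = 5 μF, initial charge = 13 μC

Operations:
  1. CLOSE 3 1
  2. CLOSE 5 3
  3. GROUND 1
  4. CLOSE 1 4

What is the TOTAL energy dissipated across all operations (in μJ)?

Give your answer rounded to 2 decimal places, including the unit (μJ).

Answer: 24.34 μJ

Derivation:
Initial: C1(5μF, Q=0μC, V=0.00V), C2(2μF, Q=1μC, V=0.50V), C3(4μF, Q=15μC, V=3.75V), C4(5μF, Q=4μC, V=0.80V), C5(5μF, Q=13μC, V=2.60V)
Op 1: CLOSE 3-1: Q_total=15.00, C_total=9.00, V=1.67; Q3=6.67, Q1=8.33; dissipated=15.625
Op 2: CLOSE 5-3: Q_total=19.67, C_total=9.00, V=2.19; Q5=10.93, Q3=8.74; dissipated=0.968
Op 3: GROUND 1: Q1=0; energy lost=6.944
Op 4: CLOSE 1-4: Q_total=4.00, C_total=10.00, V=0.40; Q1=2.00, Q4=2.00; dissipated=0.800
Total dissipated: 24.337 μJ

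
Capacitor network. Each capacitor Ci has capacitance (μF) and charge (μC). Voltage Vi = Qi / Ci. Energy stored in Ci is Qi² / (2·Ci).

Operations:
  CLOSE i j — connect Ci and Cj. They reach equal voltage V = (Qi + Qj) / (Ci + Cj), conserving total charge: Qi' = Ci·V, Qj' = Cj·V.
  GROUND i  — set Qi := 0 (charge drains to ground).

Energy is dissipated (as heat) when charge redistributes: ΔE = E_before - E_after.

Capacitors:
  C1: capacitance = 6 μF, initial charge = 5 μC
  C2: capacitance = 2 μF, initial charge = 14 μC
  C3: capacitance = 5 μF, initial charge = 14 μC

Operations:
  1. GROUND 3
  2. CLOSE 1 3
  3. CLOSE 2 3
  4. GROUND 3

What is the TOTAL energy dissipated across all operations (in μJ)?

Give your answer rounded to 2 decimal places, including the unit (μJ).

Answer: 64.66 μJ

Derivation:
Initial: C1(6μF, Q=5μC, V=0.83V), C2(2μF, Q=14μC, V=7.00V), C3(5μF, Q=14μC, V=2.80V)
Op 1: GROUND 3: Q3=0; energy lost=19.600
Op 2: CLOSE 1-3: Q_total=5.00, C_total=11.00, V=0.45; Q1=2.73, Q3=2.27; dissipated=0.947
Op 3: CLOSE 2-3: Q_total=16.27, C_total=7.00, V=2.32; Q2=4.65, Q3=11.62; dissipated=30.602
Op 4: GROUND 3: Q3=0; energy lost=13.510
Total dissipated: 64.659 μJ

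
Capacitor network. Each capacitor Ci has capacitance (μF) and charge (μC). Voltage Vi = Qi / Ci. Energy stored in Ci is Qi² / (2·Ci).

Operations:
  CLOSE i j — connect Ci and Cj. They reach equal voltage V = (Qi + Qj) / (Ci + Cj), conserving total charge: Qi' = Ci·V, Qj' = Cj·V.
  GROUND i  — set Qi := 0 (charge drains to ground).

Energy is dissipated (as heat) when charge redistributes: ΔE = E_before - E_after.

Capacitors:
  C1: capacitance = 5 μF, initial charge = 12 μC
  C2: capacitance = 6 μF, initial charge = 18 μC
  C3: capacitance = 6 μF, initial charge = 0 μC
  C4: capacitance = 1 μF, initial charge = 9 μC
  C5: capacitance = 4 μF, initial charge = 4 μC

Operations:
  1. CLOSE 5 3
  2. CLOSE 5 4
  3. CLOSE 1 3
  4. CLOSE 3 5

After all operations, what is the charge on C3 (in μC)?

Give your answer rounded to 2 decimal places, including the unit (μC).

Answer: 9.80 μC

Derivation:
Initial: C1(5μF, Q=12μC, V=2.40V), C2(6μF, Q=18μC, V=3.00V), C3(6μF, Q=0μC, V=0.00V), C4(1μF, Q=9μC, V=9.00V), C5(4μF, Q=4μC, V=1.00V)
Op 1: CLOSE 5-3: Q_total=4.00, C_total=10.00, V=0.40; Q5=1.60, Q3=2.40; dissipated=1.200
Op 2: CLOSE 5-4: Q_total=10.60, C_total=5.00, V=2.12; Q5=8.48, Q4=2.12; dissipated=29.584
Op 3: CLOSE 1-3: Q_total=14.40, C_total=11.00, V=1.31; Q1=6.55, Q3=7.85; dissipated=5.455
Op 4: CLOSE 3-5: Q_total=16.33, C_total=10.00, V=1.63; Q3=9.80, Q5=6.53; dissipated=0.789
Final charges: Q1=6.55, Q2=18.00, Q3=9.80, Q4=2.12, Q5=6.53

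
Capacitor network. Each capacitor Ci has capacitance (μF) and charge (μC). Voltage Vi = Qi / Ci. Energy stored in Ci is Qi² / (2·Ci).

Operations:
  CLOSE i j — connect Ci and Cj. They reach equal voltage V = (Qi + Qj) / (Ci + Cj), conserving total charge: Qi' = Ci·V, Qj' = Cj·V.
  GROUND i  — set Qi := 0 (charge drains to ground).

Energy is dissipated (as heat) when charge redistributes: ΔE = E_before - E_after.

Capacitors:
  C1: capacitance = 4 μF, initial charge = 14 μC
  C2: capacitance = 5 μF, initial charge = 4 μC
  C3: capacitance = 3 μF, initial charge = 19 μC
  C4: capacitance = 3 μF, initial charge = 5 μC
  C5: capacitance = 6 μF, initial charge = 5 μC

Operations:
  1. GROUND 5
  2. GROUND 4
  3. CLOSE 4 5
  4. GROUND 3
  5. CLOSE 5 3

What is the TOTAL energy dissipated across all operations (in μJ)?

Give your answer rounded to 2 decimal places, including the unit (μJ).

Initial: C1(4μF, Q=14μC, V=3.50V), C2(5μF, Q=4μC, V=0.80V), C3(3μF, Q=19μC, V=6.33V), C4(3μF, Q=5μC, V=1.67V), C5(6μF, Q=5μC, V=0.83V)
Op 1: GROUND 5: Q5=0; energy lost=2.083
Op 2: GROUND 4: Q4=0; energy lost=4.167
Op 3: CLOSE 4-5: Q_total=0.00, C_total=9.00, V=0.00; Q4=0.00, Q5=0.00; dissipated=0.000
Op 4: GROUND 3: Q3=0; energy lost=60.167
Op 5: CLOSE 5-3: Q_total=0.00, C_total=9.00, V=0.00; Q5=0.00, Q3=0.00; dissipated=0.000
Total dissipated: 66.417 μJ

Answer: 66.42 μJ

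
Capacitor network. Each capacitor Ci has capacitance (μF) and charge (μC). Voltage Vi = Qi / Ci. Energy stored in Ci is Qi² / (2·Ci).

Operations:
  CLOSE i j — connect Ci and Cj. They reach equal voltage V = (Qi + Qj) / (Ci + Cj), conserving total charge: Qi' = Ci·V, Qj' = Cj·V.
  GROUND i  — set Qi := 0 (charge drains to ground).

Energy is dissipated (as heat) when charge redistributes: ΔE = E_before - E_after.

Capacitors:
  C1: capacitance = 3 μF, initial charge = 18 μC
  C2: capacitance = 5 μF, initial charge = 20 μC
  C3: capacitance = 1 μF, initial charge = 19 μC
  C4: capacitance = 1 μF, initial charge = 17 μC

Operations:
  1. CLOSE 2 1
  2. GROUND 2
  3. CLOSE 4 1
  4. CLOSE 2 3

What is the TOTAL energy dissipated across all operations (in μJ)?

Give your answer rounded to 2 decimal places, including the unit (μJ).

Initial: C1(3μF, Q=18μC, V=6.00V), C2(5μF, Q=20μC, V=4.00V), C3(1μF, Q=19μC, V=19.00V), C4(1μF, Q=17μC, V=17.00V)
Op 1: CLOSE 2-1: Q_total=38.00, C_total=8.00, V=4.75; Q2=23.75, Q1=14.25; dissipated=3.750
Op 2: GROUND 2: Q2=0; energy lost=56.406
Op 3: CLOSE 4-1: Q_total=31.25, C_total=4.00, V=7.81; Q4=7.81, Q1=23.44; dissipated=56.273
Op 4: CLOSE 2-3: Q_total=19.00, C_total=6.00, V=3.17; Q2=15.83, Q3=3.17; dissipated=150.417
Total dissipated: 266.846 μJ

Answer: 266.85 μJ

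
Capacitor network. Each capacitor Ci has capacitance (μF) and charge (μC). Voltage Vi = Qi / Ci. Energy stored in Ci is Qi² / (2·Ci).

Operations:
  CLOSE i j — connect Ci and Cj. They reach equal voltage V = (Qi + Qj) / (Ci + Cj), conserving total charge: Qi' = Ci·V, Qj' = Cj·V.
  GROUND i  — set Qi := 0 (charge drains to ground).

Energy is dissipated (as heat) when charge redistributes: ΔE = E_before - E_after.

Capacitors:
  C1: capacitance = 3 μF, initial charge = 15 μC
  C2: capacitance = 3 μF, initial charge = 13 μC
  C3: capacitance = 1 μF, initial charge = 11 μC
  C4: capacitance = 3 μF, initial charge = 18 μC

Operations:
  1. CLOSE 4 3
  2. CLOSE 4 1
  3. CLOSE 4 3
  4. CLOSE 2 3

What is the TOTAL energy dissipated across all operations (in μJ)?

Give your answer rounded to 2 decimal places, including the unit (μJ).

Answer: 15.26 μJ

Derivation:
Initial: C1(3μF, Q=15μC, V=5.00V), C2(3μF, Q=13μC, V=4.33V), C3(1μF, Q=11μC, V=11.00V), C4(3μF, Q=18μC, V=6.00V)
Op 1: CLOSE 4-3: Q_total=29.00, C_total=4.00, V=7.25; Q4=21.75, Q3=7.25; dissipated=9.375
Op 2: CLOSE 4-1: Q_total=36.75, C_total=6.00, V=6.12; Q4=18.38, Q1=18.38; dissipated=3.797
Op 3: CLOSE 4-3: Q_total=25.62, C_total=4.00, V=6.41; Q4=19.22, Q3=6.41; dissipated=0.475
Op 4: CLOSE 2-3: Q_total=19.41, C_total=4.00, V=4.85; Q2=14.55, Q3=4.85; dissipated=1.611
Total dissipated: 15.258 μJ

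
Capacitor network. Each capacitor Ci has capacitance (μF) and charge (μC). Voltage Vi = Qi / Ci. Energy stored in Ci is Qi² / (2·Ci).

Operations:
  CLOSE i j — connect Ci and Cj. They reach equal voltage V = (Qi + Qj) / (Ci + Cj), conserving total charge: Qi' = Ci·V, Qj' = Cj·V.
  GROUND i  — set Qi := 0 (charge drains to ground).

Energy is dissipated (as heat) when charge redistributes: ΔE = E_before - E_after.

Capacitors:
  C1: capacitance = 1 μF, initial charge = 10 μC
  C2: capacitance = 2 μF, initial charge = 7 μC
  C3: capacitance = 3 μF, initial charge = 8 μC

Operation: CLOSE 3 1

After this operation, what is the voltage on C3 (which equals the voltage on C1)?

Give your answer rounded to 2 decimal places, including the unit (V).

Initial: C1(1μF, Q=10μC, V=10.00V), C2(2μF, Q=7μC, V=3.50V), C3(3μF, Q=8μC, V=2.67V)
Op 1: CLOSE 3-1: Q_total=18.00, C_total=4.00, V=4.50; Q3=13.50, Q1=4.50; dissipated=20.167

Answer: 4.50 V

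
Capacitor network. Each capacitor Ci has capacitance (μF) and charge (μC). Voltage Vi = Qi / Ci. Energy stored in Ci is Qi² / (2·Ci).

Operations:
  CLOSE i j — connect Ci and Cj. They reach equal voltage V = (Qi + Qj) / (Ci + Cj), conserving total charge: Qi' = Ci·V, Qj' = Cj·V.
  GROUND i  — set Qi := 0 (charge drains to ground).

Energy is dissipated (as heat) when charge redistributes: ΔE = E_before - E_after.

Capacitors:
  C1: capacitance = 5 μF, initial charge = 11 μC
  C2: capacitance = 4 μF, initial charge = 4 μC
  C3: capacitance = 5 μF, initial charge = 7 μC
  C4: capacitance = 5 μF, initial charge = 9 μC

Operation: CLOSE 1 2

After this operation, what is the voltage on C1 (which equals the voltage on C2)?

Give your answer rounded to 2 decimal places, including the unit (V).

Answer: 1.67 V

Derivation:
Initial: C1(5μF, Q=11μC, V=2.20V), C2(4μF, Q=4μC, V=1.00V), C3(5μF, Q=7μC, V=1.40V), C4(5μF, Q=9μC, V=1.80V)
Op 1: CLOSE 1-2: Q_total=15.00, C_total=9.00, V=1.67; Q1=8.33, Q2=6.67; dissipated=1.600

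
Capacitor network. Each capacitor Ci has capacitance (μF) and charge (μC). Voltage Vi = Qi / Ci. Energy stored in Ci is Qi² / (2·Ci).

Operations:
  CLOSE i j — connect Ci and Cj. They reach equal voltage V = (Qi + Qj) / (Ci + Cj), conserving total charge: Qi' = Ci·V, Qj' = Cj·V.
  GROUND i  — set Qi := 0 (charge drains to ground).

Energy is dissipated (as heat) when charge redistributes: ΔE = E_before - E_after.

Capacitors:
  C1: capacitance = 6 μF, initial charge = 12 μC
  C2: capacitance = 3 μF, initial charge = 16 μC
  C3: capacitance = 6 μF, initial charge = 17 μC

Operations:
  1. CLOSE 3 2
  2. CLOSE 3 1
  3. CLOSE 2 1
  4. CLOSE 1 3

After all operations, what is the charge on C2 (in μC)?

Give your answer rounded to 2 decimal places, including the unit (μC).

Initial: C1(6μF, Q=12μC, V=2.00V), C2(3μF, Q=16μC, V=5.33V), C3(6μF, Q=17μC, V=2.83V)
Op 1: CLOSE 3-2: Q_total=33.00, C_total=9.00, V=3.67; Q3=22.00, Q2=11.00; dissipated=6.250
Op 2: CLOSE 3-1: Q_total=34.00, C_total=12.00, V=2.83; Q3=17.00, Q1=17.00; dissipated=4.167
Op 3: CLOSE 2-1: Q_total=28.00, C_total=9.00, V=3.11; Q2=9.33, Q1=18.67; dissipated=0.694
Op 4: CLOSE 1-3: Q_total=35.67, C_total=12.00, V=2.97; Q1=17.83, Q3=17.83; dissipated=0.116
Final charges: Q1=17.83, Q2=9.33, Q3=17.83

Answer: 9.33 μC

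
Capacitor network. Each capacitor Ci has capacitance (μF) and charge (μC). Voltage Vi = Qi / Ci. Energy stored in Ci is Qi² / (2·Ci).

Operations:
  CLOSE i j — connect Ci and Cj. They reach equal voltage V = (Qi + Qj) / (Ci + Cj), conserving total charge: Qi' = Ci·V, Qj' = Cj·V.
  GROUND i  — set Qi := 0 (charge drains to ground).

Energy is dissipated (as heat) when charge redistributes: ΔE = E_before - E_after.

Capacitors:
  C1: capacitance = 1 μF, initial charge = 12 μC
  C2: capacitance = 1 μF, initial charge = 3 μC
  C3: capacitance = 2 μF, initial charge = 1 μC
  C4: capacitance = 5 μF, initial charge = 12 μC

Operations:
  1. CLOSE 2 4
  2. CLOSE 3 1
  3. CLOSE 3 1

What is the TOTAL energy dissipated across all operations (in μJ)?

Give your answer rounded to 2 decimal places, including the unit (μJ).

Answer: 44.23 μJ

Derivation:
Initial: C1(1μF, Q=12μC, V=12.00V), C2(1μF, Q=3μC, V=3.00V), C3(2μF, Q=1μC, V=0.50V), C4(5μF, Q=12μC, V=2.40V)
Op 1: CLOSE 2-4: Q_total=15.00, C_total=6.00, V=2.50; Q2=2.50, Q4=12.50; dissipated=0.150
Op 2: CLOSE 3-1: Q_total=13.00, C_total=3.00, V=4.33; Q3=8.67, Q1=4.33; dissipated=44.083
Op 3: CLOSE 3-1: Q_total=13.00, C_total=3.00, V=4.33; Q3=8.67, Q1=4.33; dissipated=0.000
Total dissipated: 44.233 μJ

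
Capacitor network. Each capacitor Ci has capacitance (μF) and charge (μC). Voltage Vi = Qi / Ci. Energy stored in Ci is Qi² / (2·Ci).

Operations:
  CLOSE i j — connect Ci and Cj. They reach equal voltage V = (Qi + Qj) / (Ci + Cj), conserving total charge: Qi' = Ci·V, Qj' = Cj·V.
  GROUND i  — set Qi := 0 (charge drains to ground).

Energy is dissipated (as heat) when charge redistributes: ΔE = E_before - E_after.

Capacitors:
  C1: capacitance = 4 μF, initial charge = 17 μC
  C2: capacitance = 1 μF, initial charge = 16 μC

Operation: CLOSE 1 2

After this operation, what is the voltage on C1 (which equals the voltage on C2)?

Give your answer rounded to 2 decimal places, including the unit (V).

Initial: C1(4μF, Q=17μC, V=4.25V), C2(1μF, Q=16μC, V=16.00V)
Op 1: CLOSE 1-2: Q_total=33.00, C_total=5.00, V=6.60; Q1=26.40, Q2=6.60; dissipated=55.225

Answer: 6.60 V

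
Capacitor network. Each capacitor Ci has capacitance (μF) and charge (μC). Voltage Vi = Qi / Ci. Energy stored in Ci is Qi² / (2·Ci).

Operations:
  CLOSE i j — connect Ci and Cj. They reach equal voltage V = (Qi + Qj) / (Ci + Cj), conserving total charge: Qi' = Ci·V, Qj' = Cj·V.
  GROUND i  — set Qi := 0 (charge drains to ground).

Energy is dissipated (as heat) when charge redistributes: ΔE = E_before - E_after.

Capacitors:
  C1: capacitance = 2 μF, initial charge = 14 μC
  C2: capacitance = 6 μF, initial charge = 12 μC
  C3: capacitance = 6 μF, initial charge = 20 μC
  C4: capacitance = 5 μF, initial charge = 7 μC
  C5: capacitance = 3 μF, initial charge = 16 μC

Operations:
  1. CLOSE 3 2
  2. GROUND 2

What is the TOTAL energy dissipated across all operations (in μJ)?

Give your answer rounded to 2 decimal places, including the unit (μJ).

Answer: 24.00 μJ

Derivation:
Initial: C1(2μF, Q=14μC, V=7.00V), C2(6μF, Q=12μC, V=2.00V), C3(6μF, Q=20μC, V=3.33V), C4(5μF, Q=7μC, V=1.40V), C5(3μF, Q=16μC, V=5.33V)
Op 1: CLOSE 3-2: Q_total=32.00, C_total=12.00, V=2.67; Q3=16.00, Q2=16.00; dissipated=2.667
Op 2: GROUND 2: Q2=0; energy lost=21.333
Total dissipated: 24.000 μJ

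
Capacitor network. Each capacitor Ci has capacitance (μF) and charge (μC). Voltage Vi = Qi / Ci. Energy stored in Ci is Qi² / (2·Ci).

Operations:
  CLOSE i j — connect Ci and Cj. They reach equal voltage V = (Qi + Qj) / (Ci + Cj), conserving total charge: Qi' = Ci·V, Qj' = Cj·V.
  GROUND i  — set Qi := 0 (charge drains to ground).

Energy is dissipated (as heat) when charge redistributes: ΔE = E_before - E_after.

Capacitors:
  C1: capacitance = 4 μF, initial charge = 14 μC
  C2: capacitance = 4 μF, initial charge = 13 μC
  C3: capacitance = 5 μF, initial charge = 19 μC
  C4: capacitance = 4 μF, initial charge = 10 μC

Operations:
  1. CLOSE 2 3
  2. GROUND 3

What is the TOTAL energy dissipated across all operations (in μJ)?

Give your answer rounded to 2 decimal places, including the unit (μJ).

Answer: 31.94 μJ

Derivation:
Initial: C1(4μF, Q=14μC, V=3.50V), C2(4μF, Q=13μC, V=3.25V), C3(5μF, Q=19μC, V=3.80V), C4(4μF, Q=10μC, V=2.50V)
Op 1: CLOSE 2-3: Q_total=32.00, C_total=9.00, V=3.56; Q2=14.22, Q3=17.78; dissipated=0.336
Op 2: GROUND 3: Q3=0; energy lost=31.605
Total dissipated: 31.941 μJ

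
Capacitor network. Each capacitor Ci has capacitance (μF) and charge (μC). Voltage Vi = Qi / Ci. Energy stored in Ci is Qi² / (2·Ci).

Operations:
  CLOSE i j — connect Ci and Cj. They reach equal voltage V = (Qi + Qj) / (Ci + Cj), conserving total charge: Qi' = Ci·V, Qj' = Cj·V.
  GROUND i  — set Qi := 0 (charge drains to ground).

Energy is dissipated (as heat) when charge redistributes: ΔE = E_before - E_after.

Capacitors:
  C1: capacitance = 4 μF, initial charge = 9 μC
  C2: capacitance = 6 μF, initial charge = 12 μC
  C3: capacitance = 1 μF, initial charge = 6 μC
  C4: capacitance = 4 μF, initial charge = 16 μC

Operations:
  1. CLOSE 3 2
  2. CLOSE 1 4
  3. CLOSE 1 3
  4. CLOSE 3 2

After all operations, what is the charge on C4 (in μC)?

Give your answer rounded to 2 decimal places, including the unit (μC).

Answer: 12.50 μC

Derivation:
Initial: C1(4μF, Q=9μC, V=2.25V), C2(6μF, Q=12μC, V=2.00V), C3(1μF, Q=6μC, V=6.00V), C4(4μF, Q=16μC, V=4.00V)
Op 1: CLOSE 3-2: Q_total=18.00, C_total=7.00, V=2.57; Q3=2.57, Q2=15.43; dissipated=6.857
Op 2: CLOSE 1-4: Q_total=25.00, C_total=8.00, V=3.12; Q1=12.50, Q4=12.50; dissipated=3.062
Op 3: CLOSE 1-3: Q_total=15.07, C_total=5.00, V=3.01; Q1=12.06, Q3=3.01; dissipated=0.123
Op 4: CLOSE 3-2: Q_total=18.44, C_total=7.00, V=2.63; Q3=2.63, Q2=15.81; dissipated=0.084
Final charges: Q1=12.06, Q2=15.81, Q3=2.63, Q4=12.50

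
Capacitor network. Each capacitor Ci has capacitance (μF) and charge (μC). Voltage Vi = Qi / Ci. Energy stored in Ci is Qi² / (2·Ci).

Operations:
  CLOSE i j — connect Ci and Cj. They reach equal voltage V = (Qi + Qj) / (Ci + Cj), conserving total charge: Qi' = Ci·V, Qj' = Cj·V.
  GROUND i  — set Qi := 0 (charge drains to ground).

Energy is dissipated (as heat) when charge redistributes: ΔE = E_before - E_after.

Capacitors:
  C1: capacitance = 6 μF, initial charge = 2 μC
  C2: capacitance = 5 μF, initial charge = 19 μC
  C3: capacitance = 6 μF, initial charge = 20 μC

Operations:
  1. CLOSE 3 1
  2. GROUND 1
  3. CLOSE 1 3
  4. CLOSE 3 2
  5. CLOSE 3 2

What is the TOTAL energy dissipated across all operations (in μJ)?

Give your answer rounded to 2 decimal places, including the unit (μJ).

Initial: C1(6μF, Q=2μC, V=0.33V), C2(5μF, Q=19μC, V=3.80V), C3(6μF, Q=20μC, V=3.33V)
Op 1: CLOSE 3-1: Q_total=22.00, C_total=12.00, V=1.83; Q3=11.00, Q1=11.00; dissipated=13.500
Op 2: GROUND 1: Q1=0; energy lost=10.083
Op 3: CLOSE 1-3: Q_total=11.00, C_total=12.00, V=0.92; Q1=5.50, Q3=5.50; dissipated=5.042
Op 4: CLOSE 3-2: Q_total=24.50, C_total=11.00, V=2.23; Q3=13.36, Q2=11.14; dissipated=11.337
Op 5: CLOSE 3-2: Q_total=24.50, C_total=11.00, V=2.23; Q3=13.36, Q2=11.14; dissipated=0.000
Total dissipated: 39.962 μJ

Answer: 39.96 μJ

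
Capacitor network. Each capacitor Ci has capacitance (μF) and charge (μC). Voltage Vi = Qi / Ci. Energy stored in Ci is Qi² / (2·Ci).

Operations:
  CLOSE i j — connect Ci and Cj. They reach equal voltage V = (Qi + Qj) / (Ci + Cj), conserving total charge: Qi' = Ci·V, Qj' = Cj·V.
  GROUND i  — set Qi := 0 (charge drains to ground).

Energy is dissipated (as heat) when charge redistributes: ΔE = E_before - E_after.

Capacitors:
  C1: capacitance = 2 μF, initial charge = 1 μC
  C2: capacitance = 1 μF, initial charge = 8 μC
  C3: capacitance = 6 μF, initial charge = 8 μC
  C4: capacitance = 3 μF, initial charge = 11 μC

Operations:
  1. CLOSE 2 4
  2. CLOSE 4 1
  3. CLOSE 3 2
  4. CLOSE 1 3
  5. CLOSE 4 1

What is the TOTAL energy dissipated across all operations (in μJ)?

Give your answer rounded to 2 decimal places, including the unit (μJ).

Answer: 24.52 μJ

Derivation:
Initial: C1(2μF, Q=1μC, V=0.50V), C2(1μF, Q=8μC, V=8.00V), C3(6μF, Q=8μC, V=1.33V), C4(3μF, Q=11μC, V=3.67V)
Op 1: CLOSE 2-4: Q_total=19.00, C_total=4.00, V=4.75; Q2=4.75, Q4=14.25; dissipated=7.042
Op 2: CLOSE 4-1: Q_total=15.25, C_total=5.00, V=3.05; Q4=9.15, Q1=6.10; dissipated=10.838
Op 3: CLOSE 3-2: Q_total=12.75, C_total=7.00, V=1.82; Q3=10.93, Q2=1.82; dissipated=5.003
Op 4: CLOSE 1-3: Q_total=17.03, C_total=8.00, V=2.13; Q1=4.26, Q3=12.77; dissipated=1.132
Op 5: CLOSE 4-1: Q_total=13.41, C_total=5.00, V=2.68; Q4=8.04, Q1=5.36; dissipated=0.509
Total dissipated: 24.524 μJ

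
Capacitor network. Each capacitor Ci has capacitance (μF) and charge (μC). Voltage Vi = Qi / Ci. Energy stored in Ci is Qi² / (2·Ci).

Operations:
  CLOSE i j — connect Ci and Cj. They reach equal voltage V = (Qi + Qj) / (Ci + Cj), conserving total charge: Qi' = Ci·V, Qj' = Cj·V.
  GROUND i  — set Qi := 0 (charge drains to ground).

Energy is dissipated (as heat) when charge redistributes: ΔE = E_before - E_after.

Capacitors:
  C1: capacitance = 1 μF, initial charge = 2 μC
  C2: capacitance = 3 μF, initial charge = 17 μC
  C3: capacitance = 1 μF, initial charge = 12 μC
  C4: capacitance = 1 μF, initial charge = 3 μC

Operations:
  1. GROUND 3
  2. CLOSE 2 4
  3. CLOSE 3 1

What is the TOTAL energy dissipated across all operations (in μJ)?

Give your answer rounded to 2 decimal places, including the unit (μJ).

Initial: C1(1μF, Q=2μC, V=2.00V), C2(3μF, Q=17μC, V=5.67V), C3(1μF, Q=12μC, V=12.00V), C4(1μF, Q=3μC, V=3.00V)
Op 1: GROUND 3: Q3=0; energy lost=72.000
Op 2: CLOSE 2-4: Q_total=20.00, C_total=4.00, V=5.00; Q2=15.00, Q4=5.00; dissipated=2.667
Op 3: CLOSE 3-1: Q_total=2.00, C_total=2.00, V=1.00; Q3=1.00, Q1=1.00; dissipated=1.000
Total dissipated: 75.667 μJ

Answer: 75.67 μJ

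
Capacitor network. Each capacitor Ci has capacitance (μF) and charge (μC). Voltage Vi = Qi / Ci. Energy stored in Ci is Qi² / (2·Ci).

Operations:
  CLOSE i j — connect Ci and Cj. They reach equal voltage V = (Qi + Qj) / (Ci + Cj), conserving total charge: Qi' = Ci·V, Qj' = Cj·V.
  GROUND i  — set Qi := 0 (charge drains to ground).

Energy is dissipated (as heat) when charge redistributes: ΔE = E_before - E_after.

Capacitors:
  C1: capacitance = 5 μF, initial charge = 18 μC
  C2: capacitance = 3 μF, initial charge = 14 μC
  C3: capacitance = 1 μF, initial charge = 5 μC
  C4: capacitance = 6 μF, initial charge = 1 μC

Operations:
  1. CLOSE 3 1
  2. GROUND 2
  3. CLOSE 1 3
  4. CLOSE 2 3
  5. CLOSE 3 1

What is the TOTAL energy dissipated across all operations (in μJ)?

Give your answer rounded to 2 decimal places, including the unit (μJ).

Initial: C1(5μF, Q=18μC, V=3.60V), C2(3μF, Q=14μC, V=4.67V), C3(1μF, Q=5μC, V=5.00V), C4(6μF, Q=1μC, V=0.17V)
Op 1: CLOSE 3-1: Q_total=23.00, C_total=6.00, V=3.83; Q3=3.83, Q1=19.17; dissipated=0.817
Op 2: GROUND 2: Q2=0; energy lost=32.667
Op 3: CLOSE 1-3: Q_total=23.00, C_total=6.00, V=3.83; Q1=19.17, Q3=3.83; dissipated=0.000
Op 4: CLOSE 2-3: Q_total=3.83, C_total=4.00, V=0.96; Q2=2.88, Q3=0.96; dissipated=5.510
Op 5: CLOSE 3-1: Q_total=20.12, C_total=6.00, V=3.35; Q3=3.35, Q1=16.77; dissipated=3.444
Total dissipated: 42.438 μJ

Answer: 42.44 μJ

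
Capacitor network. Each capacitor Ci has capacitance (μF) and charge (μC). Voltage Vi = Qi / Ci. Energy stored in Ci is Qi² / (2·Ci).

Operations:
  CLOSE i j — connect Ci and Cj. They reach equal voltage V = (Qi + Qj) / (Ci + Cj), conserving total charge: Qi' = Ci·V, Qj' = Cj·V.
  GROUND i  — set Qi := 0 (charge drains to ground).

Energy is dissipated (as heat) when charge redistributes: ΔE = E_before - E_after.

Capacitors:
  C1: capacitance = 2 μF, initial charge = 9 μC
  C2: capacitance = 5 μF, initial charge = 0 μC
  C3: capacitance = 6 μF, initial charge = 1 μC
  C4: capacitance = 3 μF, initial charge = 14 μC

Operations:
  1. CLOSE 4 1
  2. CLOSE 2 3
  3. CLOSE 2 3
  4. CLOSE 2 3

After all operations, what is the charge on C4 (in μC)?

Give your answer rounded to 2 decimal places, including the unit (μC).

Answer: 13.80 μC

Derivation:
Initial: C1(2μF, Q=9μC, V=4.50V), C2(5μF, Q=0μC, V=0.00V), C3(6μF, Q=1μC, V=0.17V), C4(3μF, Q=14μC, V=4.67V)
Op 1: CLOSE 4-1: Q_total=23.00, C_total=5.00, V=4.60; Q4=13.80, Q1=9.20; dissipated=0.017
Op 2: CLOSE 2-3: Q_total=1.00, C_total=11.00, V=0.09; Q2=0.45, Q3=0.55; dissipated=0.038
Op 3: CLOSE 2-3: Q_total=1.00, C_total=11.00, V=0.09; Q2=0.45, Q3=0.55; dissipated=0.000
Op 4: CLOSE 2-3: Q_total=1.00, C_total=11.00, V=0.09; Q2=0.45, Q3=0.55; dissipated=0.000
Final charges: Q1=9.20, Q2=0.45, Q3=0.55, Q4=13.80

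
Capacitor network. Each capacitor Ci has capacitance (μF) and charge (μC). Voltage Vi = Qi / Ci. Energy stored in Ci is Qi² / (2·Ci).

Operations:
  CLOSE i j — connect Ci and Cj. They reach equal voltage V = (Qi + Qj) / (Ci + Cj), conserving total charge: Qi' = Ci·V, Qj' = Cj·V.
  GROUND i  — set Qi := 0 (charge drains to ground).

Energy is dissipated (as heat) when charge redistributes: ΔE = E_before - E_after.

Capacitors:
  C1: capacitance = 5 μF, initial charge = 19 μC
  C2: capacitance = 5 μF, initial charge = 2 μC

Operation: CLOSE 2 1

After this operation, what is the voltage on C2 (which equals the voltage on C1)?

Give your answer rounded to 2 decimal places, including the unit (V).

Answer: 2.10 V

Derivation:
Initial: C1(5μF, Q=19μC, V=3.80V), C2(5μF, Q=2μC, V=0.40V)
Op 1: CLOSE 2-1: Q_total=21.00, C_total=10.00, V=2.10; Q2=10.50, Q1=10.50; dissipated=14.450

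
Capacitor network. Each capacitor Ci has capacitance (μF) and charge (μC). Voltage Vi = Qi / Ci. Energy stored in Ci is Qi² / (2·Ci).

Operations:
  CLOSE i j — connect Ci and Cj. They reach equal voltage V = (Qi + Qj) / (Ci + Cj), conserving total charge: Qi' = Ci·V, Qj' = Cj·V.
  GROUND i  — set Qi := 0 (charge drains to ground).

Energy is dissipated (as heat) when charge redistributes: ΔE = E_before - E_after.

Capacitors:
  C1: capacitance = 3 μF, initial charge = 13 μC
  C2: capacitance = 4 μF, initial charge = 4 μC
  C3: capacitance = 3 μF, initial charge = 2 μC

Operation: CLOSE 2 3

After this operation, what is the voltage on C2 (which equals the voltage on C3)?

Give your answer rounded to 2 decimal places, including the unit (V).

Initial: C1(3μF, Q=13μC, V=4.33V), C2(4μF, Q=4μC, V=1.00V), C3(3μF, Q=2μC, V=0.67V)
Op 1: CLOSE 2-3: Q_total=6.00, C_total=7.00, V=0.86; Q2=3.43, Q3=2.57; dissipated=0.095

Answer: 0.86 V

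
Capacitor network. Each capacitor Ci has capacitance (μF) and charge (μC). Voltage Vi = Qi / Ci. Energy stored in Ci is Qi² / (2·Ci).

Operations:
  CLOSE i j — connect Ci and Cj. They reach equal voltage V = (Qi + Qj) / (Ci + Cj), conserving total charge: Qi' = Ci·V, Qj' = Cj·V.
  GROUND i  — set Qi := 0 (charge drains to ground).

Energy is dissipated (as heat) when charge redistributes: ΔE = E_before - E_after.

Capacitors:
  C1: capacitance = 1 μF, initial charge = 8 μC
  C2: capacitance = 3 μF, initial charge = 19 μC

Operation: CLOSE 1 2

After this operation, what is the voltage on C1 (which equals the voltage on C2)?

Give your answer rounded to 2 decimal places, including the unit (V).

Answer: 6.75 V

Derivation:
Initial: C1(1μF, Q=8μC, V=8.00V), C2(3μF, Q=19μC, V=6.33V)
Op 1: CLOSE 1-2: Q_total=27.00, C_total=4.00, V=6.75; Q1=6.75, Q2=20.25; dissipated=1.042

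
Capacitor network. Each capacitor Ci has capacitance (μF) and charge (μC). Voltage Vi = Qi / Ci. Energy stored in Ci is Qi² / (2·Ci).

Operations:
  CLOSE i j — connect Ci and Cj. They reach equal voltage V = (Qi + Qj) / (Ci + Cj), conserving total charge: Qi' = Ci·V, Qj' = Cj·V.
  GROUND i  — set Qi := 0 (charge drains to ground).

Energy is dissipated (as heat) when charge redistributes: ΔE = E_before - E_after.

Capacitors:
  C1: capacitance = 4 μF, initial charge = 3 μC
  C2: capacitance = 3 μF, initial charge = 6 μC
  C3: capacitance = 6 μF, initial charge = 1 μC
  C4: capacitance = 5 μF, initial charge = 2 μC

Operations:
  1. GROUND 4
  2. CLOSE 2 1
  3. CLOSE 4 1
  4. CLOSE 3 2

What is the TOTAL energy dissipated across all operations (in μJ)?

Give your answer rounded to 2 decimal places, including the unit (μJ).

Initial: C1(4μF, Q=3μC, V=0.75V), C2(3μF, Q=6μC, V=2.00V), C3(6μF, Q=1μC, V=0.17V), C4(5μF, Q=2μC, V=0.40V)
Op 1: GROUND 4: Q4=0; energy lost=0.400
Op 2: CLOSE 2-1: Q_total=9.00, C_total=7.00, V=1.29; Q2=3.86, Q1=5.14; dissipated=1.339
Op 3: CLOSE 4-1: Q_total=5.14, C_total=9.00, V=0.57; Q4=2.86, Q1=2.29; dissipated=1.837
Op 4: CLOSE 3-2: Q_total=4.86, C_total=9.00, V=0.54; Q3=3.24, Q2=1.62; dissipated=1.252
Total dissipated: 4.828 μJ

Answer: 4.83 μJ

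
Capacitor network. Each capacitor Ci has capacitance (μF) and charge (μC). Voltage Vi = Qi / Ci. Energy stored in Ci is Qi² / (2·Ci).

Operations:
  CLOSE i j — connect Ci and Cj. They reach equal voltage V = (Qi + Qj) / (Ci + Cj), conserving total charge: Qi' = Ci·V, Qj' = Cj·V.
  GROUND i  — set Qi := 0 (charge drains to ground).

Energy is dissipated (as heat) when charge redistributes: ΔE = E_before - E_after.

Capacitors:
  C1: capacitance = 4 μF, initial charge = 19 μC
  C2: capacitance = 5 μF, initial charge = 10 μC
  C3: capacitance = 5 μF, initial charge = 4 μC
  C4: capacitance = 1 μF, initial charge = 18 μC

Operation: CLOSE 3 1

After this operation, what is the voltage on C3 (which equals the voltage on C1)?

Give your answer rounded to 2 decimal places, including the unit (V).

Answer: 2.56 V

Derivation:
Initial: C1(4μF, Q=19μC, V=4.75V), C2(5μF, Q=10μC, V=2.00V), C3(5μF, Q=4μC, V=0.80V), C4(1μF, Q=18μC, V=18.00V)
Op 1: CLOSE 3-1: Q_total=23.00, C_total=9.00, V=2.56; Q3=12.78, Q1=10.22; dissipated=17.336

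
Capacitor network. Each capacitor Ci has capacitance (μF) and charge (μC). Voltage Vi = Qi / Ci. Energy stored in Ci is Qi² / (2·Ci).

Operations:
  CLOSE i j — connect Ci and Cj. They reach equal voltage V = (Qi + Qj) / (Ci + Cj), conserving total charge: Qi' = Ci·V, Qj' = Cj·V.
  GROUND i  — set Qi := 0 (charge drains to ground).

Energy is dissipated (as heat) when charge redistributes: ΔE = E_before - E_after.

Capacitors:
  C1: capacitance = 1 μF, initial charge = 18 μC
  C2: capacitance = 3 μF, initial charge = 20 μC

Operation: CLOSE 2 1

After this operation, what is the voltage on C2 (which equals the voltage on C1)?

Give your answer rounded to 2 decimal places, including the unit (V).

Initial: C1(1μF, Q=18μC, V=18.00V), C2(3μF, Q=20μC, V=6.67V)
Op 1: CLOSE 2-1: Q_total=38.00, C_total=4.00, V=9.50; Q2=28.50, Q1=9.50; dissipated=48.167

Answer: 9.50 V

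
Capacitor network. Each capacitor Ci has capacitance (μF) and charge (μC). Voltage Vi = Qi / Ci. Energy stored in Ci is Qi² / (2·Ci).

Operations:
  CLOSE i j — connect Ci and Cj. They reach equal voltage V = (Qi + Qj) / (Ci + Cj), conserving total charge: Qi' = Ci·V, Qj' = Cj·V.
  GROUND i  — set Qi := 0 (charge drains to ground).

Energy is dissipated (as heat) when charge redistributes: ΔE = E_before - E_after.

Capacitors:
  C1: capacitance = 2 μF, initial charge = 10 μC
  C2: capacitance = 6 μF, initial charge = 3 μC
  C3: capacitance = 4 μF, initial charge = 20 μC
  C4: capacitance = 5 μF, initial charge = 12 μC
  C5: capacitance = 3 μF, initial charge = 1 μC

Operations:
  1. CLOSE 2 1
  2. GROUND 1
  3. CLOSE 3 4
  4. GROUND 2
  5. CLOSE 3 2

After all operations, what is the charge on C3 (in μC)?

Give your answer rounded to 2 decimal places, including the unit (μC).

Answer: 5.69 μC

Derivation:
Initial: C1(2μF, Q=10μC, V=5.00V), C2(6μF, Q=3μC, V=0.50V), C3(4μF, Q=20μC, V=5.00V), C4(5μF, Q=12μC, V=2.40V), C5(3μF, Q=1μC, V=0.33V)
Op 1: CLOSE 2-1: Q_total=13.00, C_total=8.00, V=1.62; Q2=9.75, Q1=3.25; dissipated=15.188
Op 2: GROUND 1: Q1=0; energy lost=2.641
Op 3: CLOSE 3-4: Q_total=32.00, C_total=9.00, V=3.56; Q3=14.22, Q4=17.78; dissipated=7.511
Op 4: GROUND 2: Q2=0; energy lost=7.922
Op 5: CLOSE 3-2: Q_total=14.22, C_total=10.00, V=1.42; Q3=5.69, Q2=8.53; dissipated=15.170
Final charges: Q1=0.00, Q2=8.53, Q3=5.69, Q4=17.78, Q5=1.00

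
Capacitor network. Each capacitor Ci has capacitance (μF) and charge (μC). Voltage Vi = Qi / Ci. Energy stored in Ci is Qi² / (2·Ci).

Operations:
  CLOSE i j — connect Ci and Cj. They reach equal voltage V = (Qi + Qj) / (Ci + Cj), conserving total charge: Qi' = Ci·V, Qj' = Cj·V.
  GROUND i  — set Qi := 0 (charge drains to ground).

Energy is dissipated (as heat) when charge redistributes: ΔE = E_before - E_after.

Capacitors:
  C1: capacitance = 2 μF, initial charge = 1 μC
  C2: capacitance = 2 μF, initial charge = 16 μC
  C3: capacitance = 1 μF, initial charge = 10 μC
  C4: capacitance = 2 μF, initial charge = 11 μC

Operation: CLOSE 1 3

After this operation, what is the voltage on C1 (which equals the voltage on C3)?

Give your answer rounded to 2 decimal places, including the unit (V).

Initial: C1(2μF, Q=1μC, V=0.50V), C2(2μF, Q=16μC, V=8.00V), C3(1μF, Q=10μC, V=10.00V), C4(2μF, Q=11μC, V=5.50V)
Op 1: CLOSE 1-3: Q_total=11.00, C_total=3.00, V=3.67; Q1=7.33, Q3=3.67; dissipated=30.083

Answer: 3.67 V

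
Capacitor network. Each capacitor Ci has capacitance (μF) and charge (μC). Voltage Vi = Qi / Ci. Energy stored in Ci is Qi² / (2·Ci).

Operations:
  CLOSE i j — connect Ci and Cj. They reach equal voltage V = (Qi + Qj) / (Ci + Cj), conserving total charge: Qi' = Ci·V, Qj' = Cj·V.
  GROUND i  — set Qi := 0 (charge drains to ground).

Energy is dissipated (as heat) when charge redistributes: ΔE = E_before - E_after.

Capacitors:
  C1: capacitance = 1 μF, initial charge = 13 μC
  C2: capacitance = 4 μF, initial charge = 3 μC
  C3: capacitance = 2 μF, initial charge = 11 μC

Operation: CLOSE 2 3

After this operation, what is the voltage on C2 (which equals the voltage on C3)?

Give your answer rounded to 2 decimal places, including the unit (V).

Answer: 2.33 V

Derivation:
Initial: C1(1μF, Q=13μC, V=13.00V), C2(4μF, Q=3μC, V=0.75V), C3(2μF, Q=11μC, V=5.50V)
Op 1: CLOSE 2-3: Q_total=14.00, C_total=6.00, V=2.33; Q2=9.33, Q3=4.67; dissipated=15.042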